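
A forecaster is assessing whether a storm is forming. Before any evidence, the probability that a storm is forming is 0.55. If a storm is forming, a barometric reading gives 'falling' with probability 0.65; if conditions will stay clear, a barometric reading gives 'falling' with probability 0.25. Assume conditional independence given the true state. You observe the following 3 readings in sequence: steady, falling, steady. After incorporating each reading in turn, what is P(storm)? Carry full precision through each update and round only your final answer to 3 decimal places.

0.409

After 'steady': P(storm) = 0.35·0.5500 / (0.35·0.5500 + 0.75·0.4500) ≈ 0.3632
After 'falling': P(storm) = 0.65·0.3632 / (0.65·0.3632 + 0.25·0.6368) ≈ 0.5973
After 'steady': P(storm) = 0.35·0.5973 / (0.35·0.5973 + 0.75·0.4027) ≈ 0.4090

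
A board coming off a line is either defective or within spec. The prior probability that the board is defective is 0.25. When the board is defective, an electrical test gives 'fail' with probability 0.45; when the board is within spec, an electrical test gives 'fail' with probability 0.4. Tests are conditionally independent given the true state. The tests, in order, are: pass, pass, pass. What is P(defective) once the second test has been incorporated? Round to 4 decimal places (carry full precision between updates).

0.2188

After 'pass': P(defective) = 0.55·0.2500 / (0.55·0.2500 + 0.6·0.7500) ≈ 0.2340
After 'pass': P(defective) = 0.55·0.2340 / (0.55·0.2340 + 0.6·0.7660) ≈ 0.2188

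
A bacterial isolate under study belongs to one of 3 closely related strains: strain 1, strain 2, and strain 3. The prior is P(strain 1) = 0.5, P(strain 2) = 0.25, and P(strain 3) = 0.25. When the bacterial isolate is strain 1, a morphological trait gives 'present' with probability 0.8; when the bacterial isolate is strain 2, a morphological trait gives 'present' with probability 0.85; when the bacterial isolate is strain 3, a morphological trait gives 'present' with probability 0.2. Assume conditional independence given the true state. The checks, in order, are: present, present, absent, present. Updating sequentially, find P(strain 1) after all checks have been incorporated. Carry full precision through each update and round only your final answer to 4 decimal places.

Each posterior becomes the prior for the next update.
After 'present': normaliser = 0.8·0.5000 + 0.85·0.2500 + 0.2·0.2500; P(strain 1) ≈ 0.6038, P(strain 2) ≈ 0.3208, P(strain 3) ≈ 0.0755
After 'present': normaliser = 0.8·0.6038 + 0.85·0.3208 + 0.2·0.0755; P(strain 1) ≈ 0.6267, P(strain 2) ≈ 0.3537, P(strain 3) ≈ 0.0196
After 'absent': normaliser = 0.2·0.6267 + 0.15·0.3537 + 0.8·0.0196; P(strain 1) ≈ 0.6459, P(strain 2) ≈ 0.2734, P(strain 3) ≈ 0.0807
After 'present': normaliser = 0.8·0.6459 + 0.85·0.2734 + 0.2·0.0807; P(strain 1) ≈ 0.6752, P(strain 2) ≈ 0.3037, P(strain 3) ≈ 0.0211

0.6752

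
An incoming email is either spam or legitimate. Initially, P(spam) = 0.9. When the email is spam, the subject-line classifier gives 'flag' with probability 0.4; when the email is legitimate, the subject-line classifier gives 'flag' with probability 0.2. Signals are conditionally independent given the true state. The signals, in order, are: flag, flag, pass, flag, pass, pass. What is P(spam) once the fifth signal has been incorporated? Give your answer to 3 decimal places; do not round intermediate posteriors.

After 'flag': P(spam) = 0.4·0.9000 / (0.4·0.9000 + 0.2·0.1000) ≈ 0.9474
After 'flag': P(spam) = 0.4·0.9474 / (0.4·0.9474 + 0.2·0.0526) ≈ 0.9730
After 'pass': P(spam) = 0.6·0.9730 / (0.6·0.9730 + 0.8·0.0270) ≈ 0.9643
After 'flag': P(spam) = 0.4·0.9643 / (0.4·0.9643 + 0.2·0.0357) ≈ 0.9818
After 'pass': P(spam) = 0.6·0.9818 / (0.6·0.9818 + 0.8·0.0182) ≈ 0.9759

0.976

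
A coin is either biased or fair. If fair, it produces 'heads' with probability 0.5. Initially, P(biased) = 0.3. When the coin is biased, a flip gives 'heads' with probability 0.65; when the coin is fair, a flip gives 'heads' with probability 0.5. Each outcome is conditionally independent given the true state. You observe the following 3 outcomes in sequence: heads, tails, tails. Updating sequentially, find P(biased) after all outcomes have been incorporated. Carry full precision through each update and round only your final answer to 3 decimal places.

0.214

After 'heads': P(biased) = 0.65·0.3000 / (0.65·0.3000 + 0.5·0.7000) ≈ 0.3578
After 'tails': P(biased) = 0.35·0.3578 / (0.35·0.3578 + 0.5·0.6422) ≈ 0.2806
After 'tails': P(biased) = 0.35·0.2806 / (0.35·0.2806 + 0.5·0.7194) ≈ 0.2145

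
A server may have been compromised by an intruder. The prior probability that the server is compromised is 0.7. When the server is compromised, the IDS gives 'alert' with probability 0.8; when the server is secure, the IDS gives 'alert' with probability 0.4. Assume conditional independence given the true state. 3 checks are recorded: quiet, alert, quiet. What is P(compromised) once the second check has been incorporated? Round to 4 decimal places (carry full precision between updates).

0.6087

Apply Bayes' rule sequentially, carrying P(compromised) forward.
After 'quiet': P(compromised) = 0.2·0.7000 / (0.2·0.7000 + 0.6·0.3000) ≈ 0.4375
After 'alert': P(compromised) = 0.8·0.4375 / (0.8·0.4375 + 0.4·0.5625) ≈ 0.6087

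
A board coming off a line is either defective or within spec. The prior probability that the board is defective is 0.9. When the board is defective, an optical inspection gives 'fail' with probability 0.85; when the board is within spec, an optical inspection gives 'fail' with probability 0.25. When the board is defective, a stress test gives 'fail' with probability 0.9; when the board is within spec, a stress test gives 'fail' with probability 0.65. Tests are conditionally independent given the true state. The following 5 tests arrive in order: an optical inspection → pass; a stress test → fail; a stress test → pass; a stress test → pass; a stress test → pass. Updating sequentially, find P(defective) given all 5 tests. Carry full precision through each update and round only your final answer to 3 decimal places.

After an optical inspection='pass': P(defective) = 0.15·0.9000 / (0.15·0.9000 + 0.75·0.1000) ≈ 0.6429
After a stress test='fail': P(defective) = 0.9·0.6429 / (0.9·0.6429 + 0.65·0.3571) ≈ 0.7137
After a stress test='pass': P(defective) = 0.1·0.7137 / (0.1·0.7137 + 0.35·0.2863) ≈ 0.4159
After a stress test='pass': P(defective) = 0.1·0.4159 / (0.1·0.4159 + 0.35·0.5841) ≈ 0.1691
After a stress test='pass': P(defective) = 0.1·0.1691 / (0.1·0.1691 + 0.35·0.8309) ≈ 0.0549

0.055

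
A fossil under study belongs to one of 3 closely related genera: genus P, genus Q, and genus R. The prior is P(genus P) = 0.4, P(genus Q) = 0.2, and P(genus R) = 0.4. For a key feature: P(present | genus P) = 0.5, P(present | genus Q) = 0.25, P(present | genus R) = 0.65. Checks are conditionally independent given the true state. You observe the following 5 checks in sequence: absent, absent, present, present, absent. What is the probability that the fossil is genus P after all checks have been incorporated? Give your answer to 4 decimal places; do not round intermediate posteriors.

After 'absent': normaliser = 0.5·0.4000 + 0.75·0.2000 + 0.35·0.4000; P(genus P) ≈ 0.4082, P(genus Q) ≈ 0.3061, P(genus R) ≈ 0.2857
After 'absent': normaliser = 0.5·0.4082 + 0.75·0.3061 + 0.35·0.2857; P(genus P) ≈ 0.3824, P(genus Q) ≈ 0.4302, P(genus R) ≈ 0.1874
After 'present': normaliser = 0.5·0.3824 + 0.25·0.4302 + 0.65·0.1874; P(genus P) ≈ 0.4546, P(genus Q) ≈ 0.2557, P(genus R) ≈ 0.2896
After 'present': normaliser = 0.5·0.4546 + 0.25·0.2557 + 0.65·0.2896; P(genus P) ≈ 0.4741, P(genus Q) ≈ 0.1333, P(genus R) ≈ 0.3926
After 'absent': normaliser = 0.5·0.4741 + 0.75·0.1333 + 0.35·0.3926; P(genus P) ≈ 0.4996, P(genus Q) ≈ 0.2108, P(genus R) ≈ 0.2896

0.4996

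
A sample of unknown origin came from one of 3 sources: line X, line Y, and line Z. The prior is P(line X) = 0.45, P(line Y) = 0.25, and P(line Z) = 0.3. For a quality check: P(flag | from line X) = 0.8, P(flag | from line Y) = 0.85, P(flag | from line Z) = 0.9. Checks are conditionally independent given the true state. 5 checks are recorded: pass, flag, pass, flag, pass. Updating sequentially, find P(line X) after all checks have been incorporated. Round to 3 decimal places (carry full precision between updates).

0.730

After 'pass': normaliser = 0.2·0.4500 + 0.15·0.2500 + 0.1·0.3000; P(line X) ≈ 0.5714, P(line Y) ≈ 0.2381, P(line Z) ≈ 0.1905
After 'flag': normaliser = 0.8·0.5714 + 0.85·0.2381 + 0.9·0.1905; P(line X) ≈ 0.5501, P(line Y) ≈ 0.2436, P(line Z) ≈ 0.2063
After 'pass': normaliser = 0.2·0.5501 + 0.15·0.2436 + 0.1·0.2063; P(line X) ≈ 0.6581, P(line Y) ≈ 0.2185, P(line Z) ≈ 0.1234
After 'flag': normaliser = 0.8·0.6581 + 0.85·0.2185 + 0.9·0.1234; P(line X) ≈ 0.6395, P(line Y) ≈ 0.2256, P(line Z) ≈ 0.1349
After 'pass': normaliser = 0.2·0.6395 + 0.15·0.2256 + 0.1·0.1349; P(line X) ≈ 0.7299, P(line Y) ≈ 0.1931, P(line Z) ≈ 0.0770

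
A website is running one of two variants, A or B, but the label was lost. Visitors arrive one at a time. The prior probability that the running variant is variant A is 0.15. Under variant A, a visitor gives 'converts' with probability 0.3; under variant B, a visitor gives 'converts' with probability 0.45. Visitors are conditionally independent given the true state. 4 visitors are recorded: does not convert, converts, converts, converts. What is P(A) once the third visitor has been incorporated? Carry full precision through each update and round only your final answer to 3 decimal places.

0.091

After 'does not convert': P(A) = 0.7·0.1500 / (0.7·0.1500 + 0.55·0.8500) ≈ 0.1834
After 'converts': P(A) = 0.3·0.1834 / (0.3·0.1834 + 0.45·0.8166) ≈ 0.1302
After 'converts': P(A) = 0.3·0.1302 / (0.3·0.1302 + 0.45·0.8698) ≈ 0.0908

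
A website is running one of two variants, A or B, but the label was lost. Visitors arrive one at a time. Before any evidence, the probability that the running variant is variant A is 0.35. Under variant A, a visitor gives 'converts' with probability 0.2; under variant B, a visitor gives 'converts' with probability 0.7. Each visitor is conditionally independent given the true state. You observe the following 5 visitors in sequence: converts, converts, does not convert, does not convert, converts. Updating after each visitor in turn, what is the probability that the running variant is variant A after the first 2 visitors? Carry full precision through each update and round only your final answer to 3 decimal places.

Apply Bayes' rule sequentially, carrying P(A) forward.
After 'converts': P(A) = 0.2·0.3500 / (0.2·0.3500 + 0.7·0.6500) ≈ 0.1333
After 'converts': P(A) = 0.2·0.1333 / (0.2·0.1333 + 0.7·0.8667) ≈ 0.0421

0.042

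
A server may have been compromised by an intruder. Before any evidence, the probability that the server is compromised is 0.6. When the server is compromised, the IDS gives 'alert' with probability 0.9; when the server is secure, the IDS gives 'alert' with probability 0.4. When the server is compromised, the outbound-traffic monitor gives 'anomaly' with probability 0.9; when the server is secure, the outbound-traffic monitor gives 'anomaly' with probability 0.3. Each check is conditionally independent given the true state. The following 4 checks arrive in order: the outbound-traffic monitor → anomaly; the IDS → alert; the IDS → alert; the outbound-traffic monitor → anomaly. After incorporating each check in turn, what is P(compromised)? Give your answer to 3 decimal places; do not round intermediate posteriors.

0.986

After the outbound-traffic monitor='anomaly': P(compromised) = 0.9·0.6000 / (0.9·0.6000 + 0.3·0.4000) ≈ 0.8182
After the IDS='alert': P(compromised) = 0.9·0.8182 / (0.9·0.8182 + 0.4·0.1818) ≈ 0.9101
After the IDS='alert': P(compromised) = 0.9·0.9101 / (0.9·0.9101 + 0.4·0.0899) ≈ 0.9580
After the outbound-traffic monitor='anomaly': P(compromised) = 0.9·0.9580 / (0.9·0.9580 + 0.3·0.0420) ≈ 0.9856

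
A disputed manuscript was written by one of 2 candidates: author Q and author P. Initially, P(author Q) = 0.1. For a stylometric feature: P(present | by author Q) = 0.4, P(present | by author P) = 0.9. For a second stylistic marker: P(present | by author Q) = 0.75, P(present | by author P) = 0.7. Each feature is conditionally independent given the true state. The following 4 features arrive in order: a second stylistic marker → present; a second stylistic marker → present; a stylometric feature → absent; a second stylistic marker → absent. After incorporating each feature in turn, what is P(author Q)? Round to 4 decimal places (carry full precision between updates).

After a second stylistic marker='present': P(author Q) = 0.75·0.1000 / (0.75·0.1000 + 0.7·0.9000) ≈ 0.1064
After a second stylistic marker='present': P(author Q) = 0.75·0.1064 / (0.75·0.1064 + 0.7·0.8936) ≈ 0.1131
After a stylometric feature='absent': P(author Q) = 0.6·0.1131 / (0.6·0.1131 + 0.1·0.8869) ≈ 0.4335
After a second stylistic marker='absent': P(author Q) = 0.25·0.4335 / (0.25·0.4335 + 0.3·0.5665) ≈ 0.3894

0.3894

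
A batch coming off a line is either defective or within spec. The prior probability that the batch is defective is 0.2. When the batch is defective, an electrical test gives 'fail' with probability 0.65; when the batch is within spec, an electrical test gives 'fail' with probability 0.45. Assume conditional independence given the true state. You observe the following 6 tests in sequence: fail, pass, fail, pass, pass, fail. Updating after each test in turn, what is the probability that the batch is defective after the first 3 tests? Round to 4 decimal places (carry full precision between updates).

Each posterior becomes the prior for the next update.
After 'fail': P(defective) = 0.65·0.2000 / (0.65·0.2000 + 0.45·0.8000) ≈ 0.2653
After 'pass': P(defective) = 0.35·0.2653 / (0.35·0.2653 + 0.55·0.7347) ≈ 0.1869
After 'fail': P(defective) = 0.65·0.1869 / (0.65·0.1869 + 0.45·0.8131) ≈ 0.2492

0.2492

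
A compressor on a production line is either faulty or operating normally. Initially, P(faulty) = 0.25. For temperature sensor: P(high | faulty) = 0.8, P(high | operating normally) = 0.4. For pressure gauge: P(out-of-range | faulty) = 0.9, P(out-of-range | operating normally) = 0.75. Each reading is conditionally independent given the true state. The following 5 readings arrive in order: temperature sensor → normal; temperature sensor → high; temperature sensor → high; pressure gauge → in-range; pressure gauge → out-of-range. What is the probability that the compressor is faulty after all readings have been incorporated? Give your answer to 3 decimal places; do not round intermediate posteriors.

Apply Bayes' rule sequentially, carrying P(faulty) forward.
After temperature sensor='normal': P(faulty) = 0.2·0.2500 / (0.2·0.2500 + 0.6·0.7500) ≈ 0.1000
After temperature sensor='high': P(faulty) = 0.8·0.1000 / (0.8·0.1000 + 0.4·0.9000) ≈ 0.1818
After temperature sensor='high': P(faulty) = 0.8·0.1818 / (0.8·0.1818 + 0.4·0.8182) ≈ 0.3077
After pressure gauge='in-range': P(faulty) = 0.1·0.3077 / (0.1·0.3077 + 0.25·0.6923) ≈ 0.1509
After pressure gauge='out-of-range': P(faulty) = 0.9·0.1509 / (0.9·0.1509 + 0.75·0.8491) ≈ 0.1758

0.176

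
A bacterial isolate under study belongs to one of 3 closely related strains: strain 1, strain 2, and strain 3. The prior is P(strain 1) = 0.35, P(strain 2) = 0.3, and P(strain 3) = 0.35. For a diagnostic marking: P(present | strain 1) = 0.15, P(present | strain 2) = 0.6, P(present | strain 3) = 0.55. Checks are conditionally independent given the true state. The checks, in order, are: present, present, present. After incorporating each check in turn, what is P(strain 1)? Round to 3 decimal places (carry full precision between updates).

0.010

Apply Bayes' rule sequentially, carrying P(strain 1) forward.
After 'present': normaliser = 0.15·0.3500 + 0.6·0.3000 + 0.55·0.3500; P(strain 1) ≈ 0.1235, P(strain 2) ≈ 0.4235, P(strain 3) ≈ 0.4529
After 'present': normaliser = 0.15·0.1235 + 0.6·0.4235 + 0.55·0.4529; P(strain 1) ≈ 0.0355, P(strain 2) ≈ 0.4870, P(strain 3) ≈ 0.4775
After 'present': normaliser = 0.15·0.0355 + 0.6·0.4870 + 0.55·0.4775; P(strain 1) ≈ 0.0095, P(strain 2) ≈ 0.5217, P(strain 3) ≈ 0.4688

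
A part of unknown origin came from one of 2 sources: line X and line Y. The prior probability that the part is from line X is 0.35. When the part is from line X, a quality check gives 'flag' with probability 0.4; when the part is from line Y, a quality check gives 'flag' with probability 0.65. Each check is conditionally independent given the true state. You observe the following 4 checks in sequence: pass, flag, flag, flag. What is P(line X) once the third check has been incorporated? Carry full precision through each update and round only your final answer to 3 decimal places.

After 'pass': P(line X) = 0.6·0.3500 / (0.6·0.3500 + 0.35·0.6500) ≈ 0.4800
After 'flag': P(line X) = 0.4·0.4800 / (0.4·0.4800 + 0.65·0.5200) ≈ 0.3623
After 'flag': P(line X) = 0.4·0.3623 / (0.4·0.3623 + 0.65·0.6377) ≈ 0.2590

0.259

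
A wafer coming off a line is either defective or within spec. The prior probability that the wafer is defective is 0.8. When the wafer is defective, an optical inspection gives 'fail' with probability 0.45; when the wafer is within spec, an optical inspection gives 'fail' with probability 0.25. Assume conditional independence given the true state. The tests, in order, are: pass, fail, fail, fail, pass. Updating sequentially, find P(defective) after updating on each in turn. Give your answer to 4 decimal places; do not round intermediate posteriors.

After 'pass': P(defective) = 0.55·0.8000 / (0.55·0.8000 + 0.75·0.2000) ≈ 0.7458
After 'fail': P(defective) = 0.45·0.7458 / (0.45·0.7458 + 0.25·0.2542) ≈ 0.8408
After 'fail': P(defective) = 0.45·0.8408 / (0.45·0.8408 + 0.25·0.1592) ≈ 0.9048
After 'fail': P(defective) = 0.45·0.9048 / (0.45·0.9048 + 0.25·0.0952) ≈ 0.9448
After 'pass': P(defective) = 0.55·0.9448 / (0.55·0.9448 + 0.75·0.0552) ≈ 0.9262

0.9262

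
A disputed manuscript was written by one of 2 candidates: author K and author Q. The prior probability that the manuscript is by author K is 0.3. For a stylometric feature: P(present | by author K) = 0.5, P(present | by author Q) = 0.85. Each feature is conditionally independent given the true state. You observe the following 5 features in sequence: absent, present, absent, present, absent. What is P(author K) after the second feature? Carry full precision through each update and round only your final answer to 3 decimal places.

After 'absent': P(author K) = 0.5·0.3000 / (0.5·0.3000 + 0.15·0.7000) ≈ 0.5882
After 'present': P(author K) = 0.5·0.5882 / (0.5·0.5882 + 0.85·0.4118) ≈ 0.4566

0.457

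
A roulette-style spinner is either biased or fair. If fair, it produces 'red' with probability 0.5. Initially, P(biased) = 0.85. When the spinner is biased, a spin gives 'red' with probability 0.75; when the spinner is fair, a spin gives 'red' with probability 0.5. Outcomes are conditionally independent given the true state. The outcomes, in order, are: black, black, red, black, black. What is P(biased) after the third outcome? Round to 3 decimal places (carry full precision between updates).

Apply Bayes' rule sequentially, carrying P(biased) forward.
After 'black': P(biased) = 0.25·0.8500 / (0.25·0.8500 + 0.5·0.1500) ≈ 0.7391
After 'black': P(biased) = 0.25·0.7391 / (0.25·0.7391 + 0.5·0.2609) ≈ 0.5862
After 'red': P(biased) = 0.75·0.5862 / (0.75·0.5862 + 0.5·0.4138) ≈ 0.6800

0.680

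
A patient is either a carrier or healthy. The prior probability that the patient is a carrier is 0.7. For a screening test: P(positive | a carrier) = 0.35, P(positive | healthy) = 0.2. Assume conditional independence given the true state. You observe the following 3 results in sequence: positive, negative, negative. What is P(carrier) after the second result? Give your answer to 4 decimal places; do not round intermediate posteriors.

0.7684

After 'positive': P(carrier) = 0.35·0.7000 / (0.35·0.7000 + 0.2·0.3000) ≈ 0.8033
After 'negative': P(carrier) = 0.65·0.8033 / (0.65·0.8033 + 0.8·0.1967) ≈ 0.7684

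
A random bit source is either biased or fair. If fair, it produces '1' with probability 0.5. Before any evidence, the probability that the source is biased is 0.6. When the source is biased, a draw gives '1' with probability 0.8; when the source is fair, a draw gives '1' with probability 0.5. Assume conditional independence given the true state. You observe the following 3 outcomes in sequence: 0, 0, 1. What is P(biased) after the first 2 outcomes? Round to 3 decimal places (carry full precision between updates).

Apply Bayes' rule sequentially, carrying P(biased) forward.
After '0': P(biased) = 0.2·0.6000 / (0.2·0.6000 + 0.5·0.4000) ≈ 0.3750
After '0': P(biased) = 0.2·0.3750 / (0.2·0.3750 + 0.5·0.6250) ≈ 0.1935

0.194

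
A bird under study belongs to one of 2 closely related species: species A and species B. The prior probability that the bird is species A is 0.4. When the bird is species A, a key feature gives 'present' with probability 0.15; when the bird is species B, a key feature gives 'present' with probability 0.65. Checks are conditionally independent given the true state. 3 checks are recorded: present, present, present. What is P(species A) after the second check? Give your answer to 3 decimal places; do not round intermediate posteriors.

Each posterior becomes the prior for the next update.
After 'present': P(species A) = 0.15·0.4000 / (0.15·0.4000 + 0.65·0.6000) ≈ 0.1333
After 'present': P(species A) = 0.15·0.1333 / (0.15·0.1333 + 0.65·0.8667) ≈ 0.0343

0.034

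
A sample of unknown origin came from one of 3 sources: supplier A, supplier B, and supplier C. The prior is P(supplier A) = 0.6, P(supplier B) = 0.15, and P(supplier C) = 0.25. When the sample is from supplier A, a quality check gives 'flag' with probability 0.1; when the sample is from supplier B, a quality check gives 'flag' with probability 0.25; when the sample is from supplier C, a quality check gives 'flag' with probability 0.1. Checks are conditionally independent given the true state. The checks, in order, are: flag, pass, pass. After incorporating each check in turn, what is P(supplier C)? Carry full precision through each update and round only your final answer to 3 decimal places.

After 'flag': normaliser = 0.1·0.6000 + 0.25·0.1500 + 0.1·0.2500; P(supplier A) ≈ 0.4898, P(supplier B) ≈ 0.3061, P(supplier C) ≈ 0.2041
After 'pass': normaliser = 0.9·0.4898 + 0.75·0.3061 + 0.9·0.2041; P(supplier A) ≈ 0.5161, P(supplier B) ≈ 0.2688, P(supplier C) ≈ 0.2151
After 'pass': normaliser = 0.9·0.5161 + 0.75·0.2688 + 0.9·0.2151; P(supplier A) ≈ 0.5403, P(supplier B) ≈ 0.2345, P(supplier C) ≈ 0.2251

0.225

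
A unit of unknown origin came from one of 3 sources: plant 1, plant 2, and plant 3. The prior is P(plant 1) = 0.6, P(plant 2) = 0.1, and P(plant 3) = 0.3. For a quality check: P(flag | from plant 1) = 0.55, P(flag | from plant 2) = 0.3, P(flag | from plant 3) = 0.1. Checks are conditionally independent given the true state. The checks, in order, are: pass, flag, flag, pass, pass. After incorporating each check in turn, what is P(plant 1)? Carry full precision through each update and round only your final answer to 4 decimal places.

0.7582

After 'pass': normaliser = 0.45·0.6000 + 0.7·0.1000 + 0.9·0.3000; P(plant 1) ≈ 0.4426, P(plant 2) ≈ 0.1148, P(plant 3) ≈ 0.4426
After 'flag': normaliser = 0.55·0.4426 + 0.3·0.1148 + 0.1·0.4426; P(plant 1) ≈ 0.7557, P(plant 2) ≈ 0.1069, P(plant 3) ≈ 0.1374
After 'flag': normaliser = 0.55·0.7557 + 0.3·0.1069 + 0.1·0.1374; P(plant 1) ≈ 0.9007, P(plant 2) ≈ 0.0695, P(plant 3) ≈ 0.0298
After 'pass': normaliser = 0.45·0.9007 + 0.7·0.0695 + 0.9·0.0298; P(plant 1) ≈ 0.8431, P(plant 2) ≈ 0.1012, P(plant 3) ≈ 0.0557
After 'pass': normaliser = 0.45·0.8431 + 0.7·0.1012 + 0.9·0.0557; P(plant 1) ≈ 0.7582, P(plant 2) ≈ 0.1415, P(plant 3) ≈ 0.1003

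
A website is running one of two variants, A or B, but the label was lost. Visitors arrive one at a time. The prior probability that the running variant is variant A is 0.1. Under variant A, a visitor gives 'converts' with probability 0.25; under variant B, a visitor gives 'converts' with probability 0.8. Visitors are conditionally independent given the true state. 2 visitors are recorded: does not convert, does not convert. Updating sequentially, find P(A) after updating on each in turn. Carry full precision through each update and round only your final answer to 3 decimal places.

After 'does not convert': P(A) = 0.75·0.1000 / (0.75·0.1000 + 0.2·0.9000) ≈ 0.2941
After 'does not convert': P(A) = 0.75·0.2941 / (0.75·0.2941 + 0.2·0.7059) ≈ 0.6098

0.610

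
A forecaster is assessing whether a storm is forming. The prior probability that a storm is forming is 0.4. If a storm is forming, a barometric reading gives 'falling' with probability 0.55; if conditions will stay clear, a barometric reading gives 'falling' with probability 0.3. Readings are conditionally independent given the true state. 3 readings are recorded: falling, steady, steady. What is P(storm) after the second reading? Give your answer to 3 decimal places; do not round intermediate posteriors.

0.440

After 'falling': P(storm) = 0.55·0.4000 / (0.55·0.4000 + 0.3·0.6000) ≈ 0.5500
After 'steady': P(storm) = 0.45·0.5500 / (0.45·0.5500 + 0.7·0.4500) ≈ 0.4400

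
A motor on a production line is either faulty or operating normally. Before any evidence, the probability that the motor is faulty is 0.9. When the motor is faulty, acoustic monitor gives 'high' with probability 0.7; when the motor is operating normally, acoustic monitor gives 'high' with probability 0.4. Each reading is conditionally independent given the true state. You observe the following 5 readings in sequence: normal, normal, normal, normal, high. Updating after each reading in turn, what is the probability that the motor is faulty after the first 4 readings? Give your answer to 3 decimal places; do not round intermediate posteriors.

After 'normal': P(faulty) = 0.3·0.9000 / (0.3·0.9000 + 0.6·0.1000) ≈ 0.8182
After 'normal': P(faulty) = 0.3·0.8182 / (0.3·0.8182 + 0.6·0.1818) ≈ 0.6923
After 'normal': P(faulty) = 0.3·0.6923 / (0.3·0.6923 + 0.6·0.3077) ≈ 0.5294
After 'normal': P(faulty) = 0.3·0.5294 / (0.3·0.5294 + 0.6·0.4706) ≈ 0.3600

0.360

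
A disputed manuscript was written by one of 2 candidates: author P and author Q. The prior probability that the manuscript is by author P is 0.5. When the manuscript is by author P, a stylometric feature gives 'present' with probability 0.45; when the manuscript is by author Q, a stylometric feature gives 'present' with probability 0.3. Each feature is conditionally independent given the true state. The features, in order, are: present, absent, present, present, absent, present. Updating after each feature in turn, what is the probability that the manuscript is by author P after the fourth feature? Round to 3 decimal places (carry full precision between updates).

After 'present': P(author P) = 0.45·0.5000 / (0.45·0.5000 + 0.3·0.5000) ≈ 0.6000
After 'absent': P(author P) = 0.55·0.6000 / (0.55·0.6000 + 0.7·0.4000) ≈ 0.5410
After 'present': P(author P) = 0.45·0.5410 / (0.45·0.5410 + 0.3·0.4590) ≈ 0.6387
After 'present': P(author P) = 0.45·0.6387 / (0.45·0.6387 + 0.3·0.3613) ≈ 0.7262

0.726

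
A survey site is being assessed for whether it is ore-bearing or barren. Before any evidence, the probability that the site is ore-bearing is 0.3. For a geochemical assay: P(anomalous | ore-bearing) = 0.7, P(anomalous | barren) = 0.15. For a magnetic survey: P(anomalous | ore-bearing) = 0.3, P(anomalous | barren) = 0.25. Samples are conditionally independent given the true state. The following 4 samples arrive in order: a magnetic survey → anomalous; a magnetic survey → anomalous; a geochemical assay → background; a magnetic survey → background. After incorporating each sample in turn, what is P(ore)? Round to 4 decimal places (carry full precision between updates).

Apply Bayes' rule sequentially, carrying P(ore) forward.
After a magnetic survey='anomalous': P(ore) = 0.3·0.3000 / (0.3·0.3000 + 0.25·0.7000) ≈ 0.3396
After a magnetic survey='anomalous': P(ore) = 0.3·0.3396 / (0.3·0.3396 + 0.25·0.6604) ≈ 0.3816
After a geochemical assay='background': P(ore) = 0.3·0.3816 / (0.3·0.3816 + 0.85·0.6184) ≈ 0.1789
After a magnetic survey='background': P(ore) = 0.7·0.1789 / (0.7·0.1789 + 0.75·0.8211) ≈ 0.1689

0.1689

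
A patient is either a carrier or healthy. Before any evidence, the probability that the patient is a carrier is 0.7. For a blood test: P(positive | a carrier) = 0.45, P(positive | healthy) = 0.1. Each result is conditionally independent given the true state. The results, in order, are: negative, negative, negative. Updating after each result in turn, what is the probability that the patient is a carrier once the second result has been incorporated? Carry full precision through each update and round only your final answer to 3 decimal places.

0.466

After 'negative': P(carrier) = 0.55·0.7000 / (0.55·0.7000 + 0.9·0.3000) ≈ 0.5878
After 'negative': P(carrier) = 0.55·0.5878 / (0.55·0.5878 + 0.9·0.4122) ≈ 0.4656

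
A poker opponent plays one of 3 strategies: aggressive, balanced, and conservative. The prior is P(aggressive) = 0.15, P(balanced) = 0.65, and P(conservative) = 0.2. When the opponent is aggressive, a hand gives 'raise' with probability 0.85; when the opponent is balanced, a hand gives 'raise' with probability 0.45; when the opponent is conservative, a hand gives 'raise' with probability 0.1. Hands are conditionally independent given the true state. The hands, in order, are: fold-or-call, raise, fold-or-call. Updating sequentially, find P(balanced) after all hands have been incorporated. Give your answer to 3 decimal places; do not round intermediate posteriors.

0.823

After 'fold-or-call': normaliser = 0.15·0.1500 + 0.55·0.6500 + 0.9·0.2000; P(aggressive) ≈ 0.0402, P(balanced) ≈ 0.6384, P(conservative) ≈ 0.3214
After 'raise': normaliser = 0.85·0.0402 + 0.45·0.6384 + 0.1·0.3214; P(aggressive) ≈ 0.0966, P(balanced) ≈ 0.8125, P(conservative) ≈ 0.0909
After 'fold-or-call': normaliser = 0.15·0.0966 + 0.55·0.8125 + 0.9·0.0909; P(aggressive) ≈ 0.0267, P(balanced) ≈ 0.8227, P(conservative) ≈ 0.1506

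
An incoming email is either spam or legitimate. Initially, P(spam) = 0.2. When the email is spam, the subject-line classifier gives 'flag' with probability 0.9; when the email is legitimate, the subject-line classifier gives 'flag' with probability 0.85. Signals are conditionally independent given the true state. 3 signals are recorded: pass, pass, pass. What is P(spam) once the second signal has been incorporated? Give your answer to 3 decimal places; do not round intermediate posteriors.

0.100

After 'pass': P(spam) = 0.1·0.2000 / (0.1·0.2000 + 0.15·0.8000) ≈ 0.1429
After 'pass': P(spam) = 0.1·0.1429 / (0.1·0.1429 + 0.15·0.8571) ≈ 0.1000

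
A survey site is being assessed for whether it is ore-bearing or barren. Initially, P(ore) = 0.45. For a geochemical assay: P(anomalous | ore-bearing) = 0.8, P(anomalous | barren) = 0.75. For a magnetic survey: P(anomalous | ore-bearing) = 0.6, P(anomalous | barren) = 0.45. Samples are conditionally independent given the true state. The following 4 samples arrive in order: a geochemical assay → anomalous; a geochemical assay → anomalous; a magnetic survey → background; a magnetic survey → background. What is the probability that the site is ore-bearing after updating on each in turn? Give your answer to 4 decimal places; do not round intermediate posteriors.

After a geochemical assay='anomalous': P(ore) = 0.8·0.4500 / (0.8·0.4500 + 0.75·0.5500) ≈ 0.4660
After a geochemical assay='anomalous': P(ore) = 0.8·0.4660 / (0.8·0.4660 + 0.75·0.5340) ≈ 0.4821
After a magnetic survey='background': P(ore) = 0.4·0.4821 / (0.4·0.4821 + 0.55·0.5179) ≈ 0.4037
After a magnetic survey='background': P(ore) = 0.4·0.4037 / (0.4·0.4037 + 0.55·0.5963) ≈ 0.3299

0.3299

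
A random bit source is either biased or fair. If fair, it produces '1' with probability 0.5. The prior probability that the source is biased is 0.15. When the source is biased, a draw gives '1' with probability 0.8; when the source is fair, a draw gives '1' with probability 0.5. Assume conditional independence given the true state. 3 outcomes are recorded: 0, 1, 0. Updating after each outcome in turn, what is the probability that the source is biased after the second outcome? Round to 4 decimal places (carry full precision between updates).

Apply Bayes' rule sequentially, carrying P(biased) forward.
After '0': P(biased) = 0.2·0.1500 / (0.2·0.1500 + 0.5·0.8500) ≈ 0.0659
After '1': P(biased) = 0.8·0.0659 / (0.8·0.0659 + 0.5·0.9341) ≈ 0.1015

0.1015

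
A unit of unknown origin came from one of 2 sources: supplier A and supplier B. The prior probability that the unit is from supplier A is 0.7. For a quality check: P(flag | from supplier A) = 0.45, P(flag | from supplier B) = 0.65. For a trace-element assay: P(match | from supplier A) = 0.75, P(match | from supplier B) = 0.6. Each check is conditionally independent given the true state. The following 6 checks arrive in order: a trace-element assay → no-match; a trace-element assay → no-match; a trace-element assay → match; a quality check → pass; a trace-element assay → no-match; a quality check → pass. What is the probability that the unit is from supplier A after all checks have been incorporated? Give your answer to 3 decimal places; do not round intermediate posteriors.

After a trace-element assay='no-match': P(supplier A) = 0.25·0.7000 / (0.25·0.7000 + 0.4·0.3000) ≈ 0.5932
After a trace-element assay='no-match': P(supplier A) = 0.25·0.5932 / (0.25·0.5932 + 0.4·0.4068) ≈ 0.4768
After a trace-element assay='match': P(supplier A) = 0.75·0.4768 / (0.75·0.4768 + 0.6·0.5232) ≈ 0.5326
After a quality check='pass': P(supplier A) = 0.55·0.5326 / (0.55·0.5326 + 0.35·0.4674) ≈ 0.6416
After a trace-element assay='no-match': P(supplier A) = 0.25·0.6416 / (0.25·0.6416 + 0.4·0.3584) ≈ 0.5281
After a quality check='pass': P(supplier A) = 0.55·0.5281 / (0.55·0.5281 + 0.35·0.4719) ≈ 0.6375

0.637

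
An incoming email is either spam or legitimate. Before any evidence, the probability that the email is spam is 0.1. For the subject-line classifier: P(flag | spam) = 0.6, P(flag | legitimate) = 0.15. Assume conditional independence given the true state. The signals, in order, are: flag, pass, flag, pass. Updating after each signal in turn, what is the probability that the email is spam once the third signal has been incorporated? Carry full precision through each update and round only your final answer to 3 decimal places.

After 'flag': P(spam) = 0.6·0.1000 / (0.6·0.1000 + 0.15·0.9000) ≈ 0.3077
After 'pass': P(spam) = 0.4·0.3077 / (0.4·0.3077 + 0.85·0.6923) ≈ 0.1730
After 'flag': P(spam) = 0.6·0.1730 / (0.6·0.1730 + 0.15·0.8270) ≈ 0.4555

0.456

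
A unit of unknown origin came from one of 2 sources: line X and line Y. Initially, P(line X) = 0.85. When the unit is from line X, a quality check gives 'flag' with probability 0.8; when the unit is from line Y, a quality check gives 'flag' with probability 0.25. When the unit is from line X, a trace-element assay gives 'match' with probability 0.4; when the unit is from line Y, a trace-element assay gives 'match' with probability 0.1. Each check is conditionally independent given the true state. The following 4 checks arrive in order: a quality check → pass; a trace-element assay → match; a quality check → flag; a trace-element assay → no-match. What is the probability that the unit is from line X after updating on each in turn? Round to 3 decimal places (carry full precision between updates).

0.928

Apply Bayes' rule sequentially, carrying P(line X) forward.
After a quality check='pass': P(line X) = 0.2·0.8500 / (0.2·0.8500 + 0.75·0.1500) ≈ 0.6018
After a trace-element assay='match': P(line X) = 0.4·0.6018 / (0.4·0.6018 + 0.1·0.3982) ≈ 0.8580
After a quality check='flag': P(line X) = 0.8·0.8580 / (0.8·0.8580 + 0.25·0.1420) ≈ 0.9508
After a trace-element assay='no-match': P(line X) = 0.6·0.9508 / (0.6·0.9508 + 0.9·0.0492) ≈ 0.9280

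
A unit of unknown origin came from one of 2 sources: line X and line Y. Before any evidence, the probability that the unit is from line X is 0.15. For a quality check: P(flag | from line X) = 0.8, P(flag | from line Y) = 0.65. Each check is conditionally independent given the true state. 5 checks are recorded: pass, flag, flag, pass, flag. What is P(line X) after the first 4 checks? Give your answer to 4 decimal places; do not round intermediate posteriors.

After 'pass': P(line X) = 0.2·0.1500 / (0.2·0.1500 + 0.35·0.8500) ≈ 0.0916
After 'flag': P(line X) = 0.8·0.0916 / (0.8·0.0916 + 0.65·0.9084) ≈ 0.1104
After 'flag': P(line X) = 0.8·0.1104 / (0.8·0.1104 + 0.65·0.8896) ≈ 0.1325
After 'pass': P(line X) = 0.2·0.1325 / (0.2·0.1325 + 0.35·0.8675) ≈ 0.0803

0.0803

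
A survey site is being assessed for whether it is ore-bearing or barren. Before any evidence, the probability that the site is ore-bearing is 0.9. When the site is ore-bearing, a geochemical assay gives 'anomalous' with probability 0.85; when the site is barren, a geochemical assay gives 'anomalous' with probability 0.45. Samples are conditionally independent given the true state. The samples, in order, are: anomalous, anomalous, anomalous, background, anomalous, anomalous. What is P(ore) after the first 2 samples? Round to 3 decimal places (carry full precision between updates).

Apply Bayes' rule sequentially, carrying P(ore) forward.
After 'anomalous': P(ore) = 0.85·0.9000 / (0.85·0.9000 + 0.45·0.1000) ≈ 0.9444
After 'anomalous': P(ore) = 0.85·0.9444 / (0.85·0.9444 + 0.45·0.0556) ≈ 0.9698

0.970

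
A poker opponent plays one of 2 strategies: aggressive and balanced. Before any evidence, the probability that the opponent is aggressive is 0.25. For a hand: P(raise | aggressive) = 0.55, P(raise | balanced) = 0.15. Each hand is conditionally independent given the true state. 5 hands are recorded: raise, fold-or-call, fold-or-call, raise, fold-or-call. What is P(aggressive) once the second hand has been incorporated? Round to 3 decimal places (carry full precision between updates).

After 'raise': P(aggressive) = 0.55·0.2500 / (0.55·0.2500 + 0.15·0.7500) ≈ 0.5500
After 'fold-or-call': P(aggressive) = 0.45·0.5500 / (0.45·0.5500 + 0.85·0.4500) ≈ 0.3929

0.393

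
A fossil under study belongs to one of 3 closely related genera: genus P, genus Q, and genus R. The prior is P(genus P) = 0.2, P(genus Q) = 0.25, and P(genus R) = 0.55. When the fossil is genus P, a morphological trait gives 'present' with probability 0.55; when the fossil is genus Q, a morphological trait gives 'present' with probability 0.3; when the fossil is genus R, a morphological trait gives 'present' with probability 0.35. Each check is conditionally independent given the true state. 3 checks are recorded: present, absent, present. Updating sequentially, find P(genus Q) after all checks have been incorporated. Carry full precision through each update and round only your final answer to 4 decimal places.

0.1815

After 'present': normaliser = 0.55·0.2000 + 0.3·0.2500 + 0.35·0.5500; P(genus P) ≈ 0.2914, P(genus Q) ≈ 0.1987, P(genus R) ≈ 0.5099
After 'absent': normaliser = 0.45·0.2914 + 0.7·0.1987 + 0.65·0.5099; P(genus P) ≈ 0.2179, P(genus Q) ≈ 0.2312, P(genus R) ≈ 0.5509
After 'present': normaliser = 0.55·0.2179 + 0.3·0.2312 + 0.35·0.5509; P(genus P) ≈ 0.3138, P(genus Q) ≈ 0.1815, P(genus R) ≈ 0.5047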